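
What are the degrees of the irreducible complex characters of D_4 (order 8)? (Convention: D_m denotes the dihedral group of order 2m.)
Dimensions: 1, 1, 1, 1, 2

Proof sketch: There are 5 irreducibles (= number of conjugacy classes). Their dimensions d_i satisfy sum d_i^2 = |G| = 8: 1 + 1 + 1 + 1 + 4 = 8.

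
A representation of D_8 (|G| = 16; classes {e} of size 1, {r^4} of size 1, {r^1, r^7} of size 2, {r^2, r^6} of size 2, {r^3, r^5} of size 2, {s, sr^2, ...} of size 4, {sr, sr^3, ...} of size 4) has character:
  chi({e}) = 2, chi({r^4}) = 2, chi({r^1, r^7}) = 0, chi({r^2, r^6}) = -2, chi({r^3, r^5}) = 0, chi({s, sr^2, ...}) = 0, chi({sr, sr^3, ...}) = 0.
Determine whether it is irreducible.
Irreducible: <chi, chi> = 1.

Solution. <chi, chi> = (1/|G|) sum_C |C| * |chi(C)|^2 = (1/16)[1*|2|^2 + 1*|2|^2 + 2*|0|^2 + 2*|-2|^2 + 2*|0|^2 + 4*|0|^2 + 4*|0|^2]
  = (1/16)[(4) + (4) + (0) + (8) + (0) + (0) + (0)] = 16/16 = 1.
A character is irreducible iff <chi, chi> = 1, so this representation is irreducible.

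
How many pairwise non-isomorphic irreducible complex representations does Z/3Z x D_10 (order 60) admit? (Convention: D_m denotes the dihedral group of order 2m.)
24

Explanation: The number of irreducible complex representations of a finite group equals its number of conjugacy classes. For a direct product, #classes(G x H) = #classes(G) * #classes(H). Z/3Z has 3 classes (abelian), D_10 has 8 classes, so 3 * 8 = 24, so Z/3Z x D_10 (order 60) has exactly 24 irreducible complex representations.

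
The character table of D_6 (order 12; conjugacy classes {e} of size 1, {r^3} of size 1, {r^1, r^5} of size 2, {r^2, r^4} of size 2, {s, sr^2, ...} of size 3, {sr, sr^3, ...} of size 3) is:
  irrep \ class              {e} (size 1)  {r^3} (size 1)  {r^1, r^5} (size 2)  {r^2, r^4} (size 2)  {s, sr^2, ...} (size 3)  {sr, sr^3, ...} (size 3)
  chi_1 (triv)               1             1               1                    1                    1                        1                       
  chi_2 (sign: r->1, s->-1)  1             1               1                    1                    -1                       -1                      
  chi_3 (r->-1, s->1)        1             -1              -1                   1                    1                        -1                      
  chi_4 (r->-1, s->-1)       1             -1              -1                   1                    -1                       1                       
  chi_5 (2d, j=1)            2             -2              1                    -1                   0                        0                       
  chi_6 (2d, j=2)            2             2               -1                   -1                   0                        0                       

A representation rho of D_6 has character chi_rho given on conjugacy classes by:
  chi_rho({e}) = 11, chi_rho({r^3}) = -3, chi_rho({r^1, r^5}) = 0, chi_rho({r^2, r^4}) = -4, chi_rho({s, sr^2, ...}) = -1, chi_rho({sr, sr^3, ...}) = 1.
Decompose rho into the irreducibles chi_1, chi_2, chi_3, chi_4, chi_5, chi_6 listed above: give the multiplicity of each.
Multiplicities: chi_1: 0, chi_2: 0, chi_3: 0, chi_4: 1, chi_5: 3, chi_6: 2.

Details: Use <chi_rho, chi> = (1/|G|) sum_C |C| * chi_rho(C) * conj(chi(C)) with |G| = 12 for each irreducible chi in the table:
  <chi_rho, chi_1> = (1/12)[1*(11)*conj(1) + 1*(-3)*conj(1) + 2*(0)*conj(1) + 2*(-4)*conj(1) + 3*(-1)*conj(1) + 3*(1)*conj(1)]
      = (1/12)[(11) + (-3) + (0) + (-8) + (-3) + (3)] = 0/12 = 0
  <chi_rho, chi_2> = (1/12)[1*(11)*conj(1) + 1*(-3)*conj(1) + 2*(0)*conj(1) + 2*(-4)*conj(1) + 3*(-1)*conj(-1) + 3*(1)*conj(-1)]
      = (1/12)[(11) + (-3) + (0) + (-8) + (3) + (-3)] = 0/12 = 0
  <chi_rho, chi_3> = (1/12)[1*(11)*conj(1) + 1*(-3)*conj(-1) + 2*(0)*conj(-1) + 2*(-4)*conj(1) + 3*(-1)*conj(1) + 3*(1)*conj(-1)]
      = (1/12)[(11) + (3) + (0) + (-8) + (-3) + (-3)] = 0/12 = 0
  <chi_rho, chi_4> = (1/12)[1*(11)*conj(1) + 1*(-3)*conj(-1) + 2*(0)*conj(-1) + 2*(-4)*conj(1) + 3*(-1)*conj(-1) + 3*(1)*conj(1)]
      = (1/12)[(11) + (3) + (0) + (-8) + (3) + (3)] = 12/12 = 1
  <chi_rho, chi_5> = (1/12)[1*(11)*conj(2) + 1*(-3)*conj(-2) + 2*(0)*conj(1) + 2*(-4)*conj(-1) + 3*(-1)*conj(0) + 3*(1)*conj(0)]
      = (1/12)[(22) + (6) + (0) + (8) + (0) + (0)] = 36/12 = 3
  <chi_rho, chi_6> = (1/12)[1*(11)*conj(2) + 1*(-3)*conj(2) + 2*(0)*conj(-1) + 2*(-4)*conj(-1) + 3*(-1)*conj(0) + 3*(1)*conj(0)]
      = (1/12)[(22) + (-6) + (0) + (8) + (0) + (0)] = 24/12 = 2
Dimension check: dim(rho) = sum (mult * dim) = 0*1 + 0*1 + 0*1 + 1*1 + 3*2 + 2*2 = 11 = chi_rho(e) = 11.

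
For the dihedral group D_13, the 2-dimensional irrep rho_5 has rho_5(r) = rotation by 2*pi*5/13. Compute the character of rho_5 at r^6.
chi_{rho_5}(r^6) = 2*cos(2*pi*5*6/13) = -2*cos(5*pi/13)

Derivation: rho_5(r^6) is rotation by angle 2*pi*5*6/13, whose trace is 2*cos(2*pi*5*6/13) = -2*cos(5*pi/13).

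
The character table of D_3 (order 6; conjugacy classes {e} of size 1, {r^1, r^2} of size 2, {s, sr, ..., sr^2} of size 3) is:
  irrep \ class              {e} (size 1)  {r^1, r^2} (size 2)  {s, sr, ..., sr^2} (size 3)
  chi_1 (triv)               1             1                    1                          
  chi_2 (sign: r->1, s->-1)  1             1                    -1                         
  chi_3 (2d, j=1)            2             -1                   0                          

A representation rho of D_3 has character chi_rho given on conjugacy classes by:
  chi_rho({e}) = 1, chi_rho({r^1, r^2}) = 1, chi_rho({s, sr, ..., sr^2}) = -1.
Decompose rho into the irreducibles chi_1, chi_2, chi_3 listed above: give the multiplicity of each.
Multiplicities: chi_1: 0, chi_2: 1, chi_3: 0.

Proof sketch: Use <chi_rho, chi> = (1/|G|) sum_C |C| * chi_rho(C) * conj(chi(C)) with |G| = 6 for each irreducible chi in the table:
  <chi_rho, chi_1> = (1/6)[1*(1)*conj(1) + 2*(1)*conj(1) + 3*(-1)*conj(1)]
      = (1/6)[(1) + (2) + (-3)] = 0/6 = 0
  <chi_rho, chi_2> = (1/6)[1*(1)*conj(1) + 2*(1)*conj(1) + 3*(-1)*conj(-1)]
      = (1/6)[(1) + (2) + (3)] = 6/6 = 1
  <chi_rho, chi_3> = (1/6)[1*(1)*conj(2) + 2*(1)*conj(-1) + 3*(-1)*conj(0)]
      = (1/6)[(2) + (-2) + (0)] = 0/6 = 0
Dimension check: dim(rho) = sum (mult * dim) = 0*1 + 1*1 + 0*2 = 1 = chi_rho(e) = 1.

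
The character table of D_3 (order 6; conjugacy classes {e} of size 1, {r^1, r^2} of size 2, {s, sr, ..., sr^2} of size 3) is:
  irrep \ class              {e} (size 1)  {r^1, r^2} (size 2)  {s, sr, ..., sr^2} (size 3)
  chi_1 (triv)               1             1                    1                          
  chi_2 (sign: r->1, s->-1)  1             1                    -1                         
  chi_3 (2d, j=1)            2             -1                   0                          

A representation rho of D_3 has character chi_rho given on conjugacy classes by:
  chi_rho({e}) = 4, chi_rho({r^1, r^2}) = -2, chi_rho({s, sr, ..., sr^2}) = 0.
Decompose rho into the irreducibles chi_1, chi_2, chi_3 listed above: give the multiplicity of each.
Multiplicities: chi_1: 0, chi_2: 0, chi_3: 2.

Working: Use <chi_rho, chi> = (1/|G|) sum_C |C| * chi_rho(C) * conj(chi(C)) with |G| = 6 for each irreducible chi in the table:
  <chi_rho, chi_1> = (1/6)[1*(4)*conj(1) + 2*(-2)*conj(1) + 3*(0)*conj(1)]
      = (1/6)[(4) + (-4) + (0)] = 0/6 = 0
  <chi_rho, chi_2> = (1/6)[1*(4)*conj(1) + 2*(-2)*conj(1) + 3*(0)*conj(-1)]
      = (1/6)[(4) + (-4) + (0)] = 0/6 = 0
  <chi_rho, chi_3> = (1/6)[1*(4)*conj(2) + 2*(-2)*conj(-1) + 3*(0)*conj(0)]
      = (1/6)[(8) + (4) + (0)] = 12/6 = 2
Dimension check: dim(rho) = sum (mult * dim) = 0*1 + 0*1 + 2*2 = 4 = chi_rho(e) = 4.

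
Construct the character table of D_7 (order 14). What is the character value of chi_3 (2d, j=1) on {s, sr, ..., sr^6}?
Conjugacy classes: {e} of size 1, {r^1, r^6} of size 2, {r^2, r^5} of size 2, {r^3, r^4} of size 2, {s, sr, ..., sr^6} of size 7.
Character table:
  irrep \ class              {e} (size 1)  {r^1, r^6} (size 2)  {r^2, r^5} (size 2)  {r^3, r^4} (size 2)  {s, sr, ..., sr^6} (size 7)
  chi_1 (triv)               1             1                    1                    1                    1                          
  chi_2 (sign: r->1, s->-1)  1             1                    1                    1                    -1                         
  chi_3 (2d, j=1)            2             2*cos(2*pi/7)        -2*cos(3*pi/7)       -2*cos(pi/7)         0                          
  chi_4 (2d, j=2)            2             -2*cos(3*pi/7)       -2*cos(pi/7)         2*cos(2*pi/7)        0                          
  chi_5 (2d, j=3)            2             -2*cos(pi/7)         2*cos(2*pi/7)        -2*cos(3*pi/7)       0                          

Spot check: chi_3 (2d, j=1) on {s, sr, ..., sr^6} = 0.

Solution. D_7 has order 2*7 = 14 with 5 conjugacy classes, hence 5 irreducibles. Sum of squared dims 1 + 1 + 4 + 4 + 4 = 14 = |G|. Linear characters come from the abelianisation; the 2-dimensional irreps have character r^k -> 2*cos(2*pi*j*k/7), reflections -> 0.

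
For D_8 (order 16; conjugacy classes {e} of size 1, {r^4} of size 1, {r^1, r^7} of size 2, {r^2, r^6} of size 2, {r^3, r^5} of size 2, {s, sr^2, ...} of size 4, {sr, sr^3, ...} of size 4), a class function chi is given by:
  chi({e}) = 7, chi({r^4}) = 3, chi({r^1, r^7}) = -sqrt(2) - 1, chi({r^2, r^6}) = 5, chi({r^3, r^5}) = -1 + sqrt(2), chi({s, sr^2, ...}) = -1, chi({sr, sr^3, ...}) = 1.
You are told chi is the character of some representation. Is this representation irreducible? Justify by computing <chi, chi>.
Not irreducible (reducible): <chi, chi> = 8 > 1.

Justification: <chi, chi> = (1/|G|) sum_C |C| * |chi(C)|^2 = (1/16)[1*|7|^2 + 1*|3|^2 + 2*|-sqrt(2) - 1|^2 + 2*|5|^2 + 2*|-1 + sqrt(2)|^2 + 4*|-1|^2 + 4*|1|^2]
  = (1/16)[(49) + (9) + (4*sqrt(2) + 6) + (50) + (6 - 4*sqrt(2)) + (4) + (4)] = 128/16 = 8.
A character is irreducible iff <chi, chi> = 1, so this representation is reducible.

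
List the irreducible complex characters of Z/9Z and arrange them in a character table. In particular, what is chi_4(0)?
Character table of Z/9Z (irreps indexed chi_0,...,chi_8 with chi_k(m) = zeta_9^(k*m), zeta_9 = exp(2*pi*i/9)):
  irrep \ class  {0} (size 1)  {1} (size 1)    {2} (size 1)    {3} (size 1)    {4} (size 1)    {5} (size 1)    {6} (size 1)    {7} (size 1)    {8} (size 1)  
  chi_0          1             1               1               1               1               1               1               1               1             
  chi_1          1             exp(2*I*pi/9)   exp(4*I*pi/9)   exp(2*I*pi/3)   exp(8*I*pi/9)   exp(-8*I*pi/9)  exp(-2*I*pi/3)  exp(-4*I*pi/9)  exp(-2*I*pi/9)
  chi_2          1             exp(4*I*pi/9)   exp(8*I*pi/9)   exp(-2*I*pi/3)  exp(-2*I*pi/9)  exp(2*I*pi/9)   exp(2*I*pi/3)   exp(-8*I*pi/9)  exp(-4*I*pi/9)
  chi_3          1             exp(2*I*pi/3)   exp(-2*I*pi/3)  1               exp(2*I*pi/3)   exp(-2*I*pi/3)  1               exp(2*I*pi/3)   exp(-2*I*pi/3)
  chi_4          1             exp(8*I*pi/9)   exp(-2*I*pi/9)  exp(2*I*pi/3)   exp(-4*I*pi/9)  exp(4*I*pi/9)   exp(-2*I*pi/3)  exp(2*I*pi/9)   exp(-8*I*pi/9)
  chi_5          1             exp(-8*I*pi/9)  exp(2*I*pi/9)   exp(-2*I*pi/3)  exp(4*I*pi/9)   exp(-4*I*pi/9)  exp(2*I*pi/3)   exp(-2*I*pi/9)  exp(8*I*pi/9) 
  chi_6          1             exp(-2*I*pi/3)  exp(2*I*pi/3)   1               exp(-2*I*pi/3)  exp(2*I*pi/3)   1               exp(-2*I*pi/3)  exp(2*I*pi/3) 
  chi_7          1             exp(-4*I*pi/9)  exp(-8*I*pi/9)  exp(2*I*pi/3)   exp(2*I*pi/9)   exp(-2*I*pi/9)  exp(-2*I*pi/3)  exp(8*I*pi/9)   exp(4*I*pi/9) 
  chi_8          1             exp(-2*I*pi/9)  exp(-4*I*pi/9)  exp(-2*I*pi/3)  exp(-8*I*pi/9)  exp(8*I*pi/9)   exp(2*I*pi/3)   exp(4*I*pi/9)   exp(2*I*pi/9) 

Spot check: chi_4(0) = zeta_9^(4*0) = zeta_9^0 = 1.

Solution. Z/9Z is abelian, so all 9 irreducible complex representations are 1-dimensional. They are given by chi_k(m) = zeta_9^(k*m) for k = 0,...,8. Row orthogonality: sum_m chi_k(m) conj(chi_l(m)) = 9 * [k = l].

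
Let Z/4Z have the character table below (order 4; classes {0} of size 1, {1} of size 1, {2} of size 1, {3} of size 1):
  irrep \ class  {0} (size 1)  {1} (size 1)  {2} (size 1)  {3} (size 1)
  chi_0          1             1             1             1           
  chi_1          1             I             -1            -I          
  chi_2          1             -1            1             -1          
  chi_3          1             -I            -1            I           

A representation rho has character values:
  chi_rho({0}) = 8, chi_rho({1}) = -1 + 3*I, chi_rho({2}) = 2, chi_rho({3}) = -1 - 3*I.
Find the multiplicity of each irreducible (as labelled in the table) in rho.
Multiplicities: chi_0: 2, chi_1: 3, chi_2: 3, chi_3: 0.

Reasoning: Use <chi_rho, chi> = (1/|G|) sum_C |C| * chi_rho(C) * conj(chi(C)) with |G| = 4 for each irreducible chi in the table:
  <chi_rho, chi_0> = (1/4)[1*(8)*conj(1) + 1*(-1 + 3*I)*conj(1) + 1*(2)*conj(1) + 1*(-1 - 3*I)*conj(1)]
      = (1/4)[(8) + (-1 + 3*I) + (2) + (-1 - 3*I)] = 8/4 = 2
  <chi_rho, chi_1> = (1/4)[1*(8)*conj(1) + 1*(-1 + 3*I)*conj(I) + 1*(2)*conj(-1) + 1*(-1 - 3*I)*conj(-I)]
      = (1/4)[(8) + (3 + I) + (-2) + (3 - I)] = 12/4 = 3
  <chi_rho, chi_2> = (1/4)[1*(8)*conj(1) + 1*(-1 + 3*I)*conj(-1) + 1*(2)*conj(1) + 1*(-1 - 3*I)*conj(-1)]
      = (1/4)[(8) + (1 - 3*I) + (2) + (1 + 3*I)] = 12/4 = 3
  <chi_rho, chi_3> = (1/4)[1*(8)*conj(1) + 1*(-1 + 3*I)*conj(-I) + 1*(2)*conj(-1) + 1*(-1 - 3*I)*conj(I)]
      = (1/4)[(8) + (-3 - I) + (-2) + (-3 + I)] = 0/4 = 0
(Exp terms are combined using exp(i*s)*conj(exp(i*t)) = exp(i*(s-t)), and sums of them are collapsed using the identity that for every m > 1 the m distinct m-th roots of unity sum to 0, e.g. 1 + exp(2*I*pi/3) + exp(-2*I*pi/3) = 0.)
Dimension check: dim(rho) = sum (mult * dim) = 2*1 + 3*1 + 3*1 + 0*1 = 8 = chi_rho(e) = 8.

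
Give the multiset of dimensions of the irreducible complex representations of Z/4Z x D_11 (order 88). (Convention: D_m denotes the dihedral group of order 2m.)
Dimensions: 1, 1, 1, 1, 1, 1, 1, 1, 2, 2, 2, 2, 2, 2, 2, 2, 2, 2, 2, 2, 2, 2, 2, 2, 2, 2, 2, 2

Explanation: There are 28 irreducibles (= number of conjugacy classes). Their dimensions d_i satisfy sum d_i^2 = |G| = 88: 1 + 1 + 1 + 1 + 1 + 1 + 1 + 1 + 4 + 4 + 4 + 4 + 4 + 4 + 4 + 4 + 4 + 4 + 4 + 4 + 4 + 4 + 4 + 4 + 4 + 4 + 4 + 4 = 88. (For the product with Z/4Z: each of the 4 1-dim characters of Z/4Z tensors with each irrep of D_11, giving 4 copies of each D_11-dimension.)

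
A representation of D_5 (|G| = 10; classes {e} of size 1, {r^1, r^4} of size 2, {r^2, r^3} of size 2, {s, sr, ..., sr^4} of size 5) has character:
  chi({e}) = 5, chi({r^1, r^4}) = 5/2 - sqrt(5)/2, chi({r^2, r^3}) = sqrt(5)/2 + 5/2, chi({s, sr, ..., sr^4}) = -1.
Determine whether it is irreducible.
Not irreducible (reducible): <chi, chi> = 6 > 1.

Working: <chi, chi> = (1/|G|) sum_C |C| * |chi(C)|^2 = (1/10)[1*|5|^2 + 2*|5/2 - sqrt(5)/2|^2 + 2*|sqrt(5)/2 + 5/2|^2 + 5*|-1|^2]
  = (1/10)[(25) + (15 - 5*sqrt(5)) + (5*sqrt(5) + 15) + (5)] = 60/10 = 6.
A character is irreducible iff <chi, chi> = 1, so this representation is reducible.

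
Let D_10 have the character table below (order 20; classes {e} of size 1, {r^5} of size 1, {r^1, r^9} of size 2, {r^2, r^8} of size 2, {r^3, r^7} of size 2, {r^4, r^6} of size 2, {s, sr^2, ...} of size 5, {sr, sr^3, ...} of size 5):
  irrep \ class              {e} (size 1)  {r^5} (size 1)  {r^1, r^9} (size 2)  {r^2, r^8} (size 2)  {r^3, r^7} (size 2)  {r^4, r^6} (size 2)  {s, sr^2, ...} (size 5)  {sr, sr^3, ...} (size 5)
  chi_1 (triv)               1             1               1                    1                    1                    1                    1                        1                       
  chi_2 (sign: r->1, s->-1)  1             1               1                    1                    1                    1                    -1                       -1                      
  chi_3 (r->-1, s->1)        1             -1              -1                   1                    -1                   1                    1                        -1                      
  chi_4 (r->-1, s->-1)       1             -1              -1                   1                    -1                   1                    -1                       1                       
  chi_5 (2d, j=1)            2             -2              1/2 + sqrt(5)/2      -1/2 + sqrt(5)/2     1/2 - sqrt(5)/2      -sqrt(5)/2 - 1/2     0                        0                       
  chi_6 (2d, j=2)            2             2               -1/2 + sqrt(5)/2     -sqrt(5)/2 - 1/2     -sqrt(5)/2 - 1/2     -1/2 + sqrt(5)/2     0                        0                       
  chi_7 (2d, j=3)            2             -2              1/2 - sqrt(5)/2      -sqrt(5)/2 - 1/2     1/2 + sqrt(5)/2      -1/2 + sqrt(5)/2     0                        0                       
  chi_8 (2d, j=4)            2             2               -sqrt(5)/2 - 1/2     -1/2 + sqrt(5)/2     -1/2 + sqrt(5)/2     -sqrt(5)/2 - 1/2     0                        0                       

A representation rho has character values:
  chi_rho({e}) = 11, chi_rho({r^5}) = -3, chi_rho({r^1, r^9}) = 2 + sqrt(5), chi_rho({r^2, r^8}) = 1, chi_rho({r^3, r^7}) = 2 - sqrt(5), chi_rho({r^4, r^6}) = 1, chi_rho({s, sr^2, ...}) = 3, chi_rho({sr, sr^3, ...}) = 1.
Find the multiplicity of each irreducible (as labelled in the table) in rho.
Multiplicities: chi_1: 2, chi_2: 0, chi_3: 1, chi_4: 0, chi_5: 2, chi_6: 1, chi_7: 1, chi_8: 0.

Working: Use <chi_rho, chi> = (1/|G|) sum_C |C| * chi_rho(C) * conj(chi(C)) with |G| = 20 for each irreducible chi in the table:
  <chi_rho, chi_1> = (1/20)[1*(11)*conj(1) + 1*(-3)*conj(1) + 2*(2 + sqrt(5))*conj(1) + 2*(1)*conj(1) + 2*(2 - sqrt(5))*conj(1) + 2*(1)*conj(1) + 5*(3)*conj(1) + 5*(1)*conj(1)]
      = (1/20)[(11) + (-3) + (4 + 2*sqrt(5)) + (2) + (4 - 2*sqrt(5)) + (2) + (15) + (5)] = 40/20 = 2
  <chi_rho, chi_2> = (1/20)[1*(11)*conj(1) + 1*(-3)*conj(1) + 2*(2 + sqrt(5))*conj(1) + 2*(1)*conj(1) + 2*(2 - sqrt(5))*conj(1) + 2*(1)*conj(1) + 5*(3)*conj(-1) + 5*(1)*conj(-1)]
      = (1/20)[(11) + (-3) + (4 + 2*sqrt(5)) + (2) + (4 - 2*sqrt(5)) + (2) + (-15) + (-5)] = 0/20 = 0
  <chi_rho, chi_3> = (1/20)[1*(11)*conj(1) + 1*(-3)*conj(-1) + 2*(2 + sqrt(5))*conj(-1) + 2*(1)*conj(1) + 2*(2 - sqrt(5))*conj(-1) + 2*(1)*conj(1) + 5*(3)*conj(1) + 5*(1)*conj(-1)]
      = (1/20)[(11) + (3) + (-2*sqrt(5) - 4) + (2) + (-4 + 2*sqrt(5)) + (2) + (15) + (-5)] = 20/20 = 1
  <chi_rho, chi_4> = (1/20)[1*(11)*conj(1) + 1*(-3)*conj(-1) + 2*(2 + sqrt(5))*conj(-1) + 2*(1)*conj(1) + 2*(2 - sqrt(5))*conj(-1) + 2*(1)*conj(1) + 5*(3)*conj(-1) + 5*(1)*conj(1)]
      = (1/20)[(11) + (3) + (-2*sqrt(5) - 4) + (2) + (-4 + 2*sqrt(5)) + (2) + (-15) + (5)] = 0/20 = 0
  <chi_rho, chi_5> = (1/20)[1*(11)*conj(2) + 1*(-3)*conj(-2) + 2*(2 + sqrt(5))*conj(1/2 + sqrt(5)/2) + 2*(1)*conj(-1/2 + sqrt(5)/2) + 2*(2 - sqrt(5))*conj(1/2 - sqrt(5)/2) + 2*(1)*conj(-sqrt(5)/2 - 1/2) + 5*(3)*conj(0) + 5*(1)*conj(0)]
      = (1/20)[(22) + (6) + (3*sqrt(5) + 7) + (-1 + sqrt(5)) + (7 - 3*sqrt(5)) + (-sqrt(5) - 1) + (0) + (0)] = 40/20 = 2
  <chi_rho, chi_6> = (1/20)[1*(11)*conj(2) + 1*(-3)*conj(2) + 2*(2 + sqrt(5))*conj(-1/2 + sqrt(5)/2) + 2*(1)*conj(-sqrt(5)/2 - 1/2) + 2*(2 - sqrt(5))*conj(-sqrt(5)/2 - 1/2) + 2*(1)*conj(-1/2 + sqrt(5)/2) + 5*(3)*conj(0) + 5*(1)*conj(0)]
      = (1/20)[(22) + (-6) + (sqrt(5) + 3) + (-sqrt(5) - 1) + (3 - sqrt(5)) + (-1 + sqrt(5)) + (0) + (0)] = 20/20 = 1
  <chi_rho, chi_7> = (1/20)[1*(11)*conj(2) + 1*(-3)*conj(-2) + 2*(2 + sqrt(5))*conj(1/2 - sqrt(5)/2) + 2*(1)*conj(-sqrt(5)/2 - 1/2) + 2*(2 - sqrt(5))*conj(1/2 + sqrt(5)/2) + 2*(1)*conj(-1/2 + sqrt(5)/2) + 5*(3)*conj(0) + 5*(1)*conj(0)]
      = (1/20)[(22) + (6) + (-3 - sqrt(5)) + (-sqrt(5) - 1) + (-3 + sqrt(5)) + (-1 + sqrt(5)) + (0) + (0)] = 20/20 = 1
  <chi_rho, chi_8> = (1/20)[1*(11)*conj(2) + 1*(-3)*conj(2) + 2*(2 + sqrt(5))*conj(-sqrt(5)/2 - 1/2) + 2*(1)*conj(-1/2 + sqrt(5)/2) + 2*(2 - sqrt(5))*conj(-1/2 + sqrt(5)/2) + 2*(1)*conj(-sqrt(5)/2 - 1/2) + 5*(3)*conj(0) + 5*(1)*conj(0)]
      = (1/20)[(22) + (-6) + (-7 - 3*sqrt(5)) + (-1 + sqrt(5)) + (-7 + 3*sqrt(5)) + (-sqrt(5) - 1) + (0) + (0)] = 0/20 = 0
Dimension check: dim(rho) = sum (mult * dim) = 2*1 + 0*1 + 1*1 + 0*1 + 2*2 + 1*2 + 1*2 + 0*2 = 11 = chi_rho(e) = 11.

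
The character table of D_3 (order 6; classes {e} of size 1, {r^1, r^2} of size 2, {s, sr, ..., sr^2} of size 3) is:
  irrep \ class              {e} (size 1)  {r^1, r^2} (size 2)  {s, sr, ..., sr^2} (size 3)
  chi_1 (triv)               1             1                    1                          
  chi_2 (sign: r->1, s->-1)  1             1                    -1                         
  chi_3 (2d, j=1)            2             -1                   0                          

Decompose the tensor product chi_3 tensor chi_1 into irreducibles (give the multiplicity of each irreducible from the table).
chi_3 tensor chi_1 = chi_3 (all other irreducibles have multiplicity 0).

Solution. The character of a tensor product is the pointwise product (chi_3 * chi_1)(C) = chi_3(C) * chi_1(C):
  {e}: (2)*(1), {r^1, r^2}: (-1)*(1), {s, sr, ..., sr^2}: (0)*(1)
so (chi_3 * chi_1) takes values
  {e} -> 2, {r^1, r^2} -> -1, {s, sr, ..., sr^2} -> 0.
Now take the inner product of this character with each irreducible chi from the table, <chi_3*chi_1, chi> = (1/6) sum_C |C| (chi_3*chi_1)(C) conj(chi(C)):
  <chi_3*chi_1, chi_1> = (1/6)[1*(2)*conj(1) + 2*(-1)*conj(1) + 3*(0)*conj(1)]
      = (1/6)[(2) + (-2) + (0)] = 0/6 = 0
  <chi_3*chi_1, chi_2> = (1/6)[1*(2)*conj(1) + 2*(-1)*conj(1) + 3*(0)*conj(-1)]
      = (1/6)[(2) + (-2) + (0)] = 0/6 = 0
  <chi_3*chi_1, chi_3> = (1/6)[1*(2)*conj(2) + 2*(-1)*conj(-1) + 3*(0)*conj(0)]
      = (1/6)[(4) + (2) + (0)] = 6/6 = 1
Hence the multiplicities are chi_3: 1. Dimension check: dim(chi_3)*dim(chi_1) = 2*1 = 2 and sum (mult * dim) = 1*2 = 2.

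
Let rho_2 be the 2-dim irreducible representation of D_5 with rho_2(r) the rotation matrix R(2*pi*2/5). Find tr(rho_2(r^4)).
chi_{rho_2}(r^4) = 2*cos(2*pi*2*4/5) = -sqrt(5)/2 - 1/2

Reasoning: rho_2(r^4) is rotation by angle 2*pi*2*4/5, whose trace is 2*cos(2*pi*2*4/5) = -sqrt(5)/2 - 1/2.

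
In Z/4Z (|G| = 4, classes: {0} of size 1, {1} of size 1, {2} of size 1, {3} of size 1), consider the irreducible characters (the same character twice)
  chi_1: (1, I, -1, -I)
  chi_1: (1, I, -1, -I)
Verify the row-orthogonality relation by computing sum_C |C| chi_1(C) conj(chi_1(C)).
Sum = 4 = |G| = 4; so <chi_1, chi_1> = 1 (norm-1 confirms irreducibility).

Argument: Compute term by term over conjugacy classes (|C| * chi_1(C) * conj(chi_1(C))):
  1*(1)*conj(1) + 1*(I)*conj(I) + 1*(-1)*conj(-1) + 1*(-I)*conj(-I)
  = (1) + (1) + (1) + (1)
  = 4.
(Exp terms are combined using exp(i*s)*conj(exp(i*t)) = exp(i*(s-t)), and sums of them are collapsed using the identity that for every m > 1 the m distinct m-th roots of unity sum to 0, e.g. 1 + exp(2*I*pi/3) + exp(-2*I*pi/3) = 0.)
Dividing by |G| = 4 gives 4/4 = 1, matching the row-orthogonality relation <chi_1, chi_1> = [chi_1 = chi_1].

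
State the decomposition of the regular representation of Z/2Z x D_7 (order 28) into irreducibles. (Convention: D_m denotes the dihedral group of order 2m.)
Each irreducible V_i of dimension d_i appears with multiplicity d_i, i.e. rho_reg = (direct sum over all irreducibles V_i) d_i V_i. The irreducible dimensions for Z/2Z x D_7 are 1, 1, 1, 1, 2, 2, 2, 2, 2, 2: 4 irreducibles of dimension 1, each with multiplicity 1; 6 irreducibles of dimension 2, each with multiplicity 2. Total dimension 4*1*1 + 6*2*2 = 28 = |G|.

Derivation: General theorem: in the regular representation of a finite group G, each irreducible appears with multiplicity equal to its dimension. Check: dim(rho_reg) = sum d_i^2 = 1 + 1 + 1 + 1 + 4 + 4 + 4 + 4 + 4 + 4 = 28 = |G|.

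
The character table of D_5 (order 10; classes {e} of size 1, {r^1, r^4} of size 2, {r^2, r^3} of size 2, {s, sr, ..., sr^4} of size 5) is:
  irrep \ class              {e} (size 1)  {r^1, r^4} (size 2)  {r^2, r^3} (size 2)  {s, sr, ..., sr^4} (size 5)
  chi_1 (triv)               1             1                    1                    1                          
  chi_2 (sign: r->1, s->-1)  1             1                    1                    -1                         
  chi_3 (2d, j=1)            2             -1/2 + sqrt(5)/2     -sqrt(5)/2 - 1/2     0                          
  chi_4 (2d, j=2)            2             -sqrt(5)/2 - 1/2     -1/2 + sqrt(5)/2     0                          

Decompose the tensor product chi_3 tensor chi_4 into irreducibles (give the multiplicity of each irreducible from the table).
chi_3 tensor chi_4 = chi_3 + chi_4 (all other irreducibles have multiplicity 0).

Solution. The character of a tensor product is the pointwise product (chi_3 * chi_4)(C) = chi_3(C) * chi_4(C):
  {e}: (2)*(2), {r^1, r^4}: (-1/2 + sqrt(5)/2)*(-sqrt(5)/2 - 1/2), {r^2, r^3}: (-sqrt(5)/2 - 1/2)*(-1/2 + sqrt(5)/2), {s, sr, ..., sr^4}: (0)*(0)
so (chi_3 * chi_4) takes values
  {e} -> 4, {r^1, r^4} -> -1, {r^2, r^3} -> -1, {s, sr, ..., sr^4} -> 0.
Now take the inner product of this character with each irreducible chi from the table, <chi_3*chi_4, chi> = (1/10) sum_C |C| (chi_3*chi_4)(C) conj(chi(C)):
  <chi_3*chi_4, chi_1> = (1/10)[1*(4)*conj(1) + 2*(-1)*conj(1) + 2*(-1)*conj(1) + 5*(0)*conj(1)]
      = (1/10)[(4) + (-2) + (-2) + (0)] = 0/10 = 0
  <chi_3*chi_4, chi_2> = (1/10)[1*(4)*conj(1) + 2*(-1)*conj(1) + 2*(-1)*conj(1) + 5*(0)*conj(-1)]
      = (1/10)[(4) + (-2) + (-2) + (0)] = 0/10 = 0
  <chi_3*chi_4, chi_3> = (1/10)[1*(4)*conj(2) + 2*(-1)*conj(-1/2 + sqrt(5)/2) + 2*(-1)*conj(-sqrt(5)/2 - 1/2) + 5*(0)*conj(0)]
      = (1/10)[(8) + (1 - sqrt(5)) + (1 + sqrt(5)) + (0)] = 10/10 = 1
  <chi_3*chi_4, chi_4> = (1/10)[1*(4)*conj(2) + 2*(-1)*conj(-sqrt(5)/2 - 1/2) + 2*(-1)*conj(-1/2 + sqrt(5)/2) + 5*(0)*conj(0)]
      = (1/10)[(8) + (1 + sqrt(5)) + (1 - sqrt(5)) + (0)] = 10/10 = 1
Hence the multiplicities are chi_3: 1, chi_4: 1. Dimension check: dim(chi_3)*dim(chi_4) = 2*2 = 4 and sum (mult * dim) = 1*2 + 1*2 = 4.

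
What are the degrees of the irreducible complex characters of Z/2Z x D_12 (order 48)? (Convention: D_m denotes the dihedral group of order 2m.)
Dimensions: 1, 1, 1, 1, 1, 1, 1, 1, 2, 2, 2, 2, 2, 2, 2, 2, 2, 2

Working: There are 18 irreducibles (= number of conjugacy classes). Their dimensions d_i satisfy sum d_i^2 = |G| = 48: 1 + 1 + 1 + 1 + 1 + 1 + 1 + 1 + 4 + 4 + 4 + 4 + 4 + 4 + 4 + 4 + 4 + 4 = 48. (For the product with Z/2Z: each of the 2 1-dim characters of Z/2Z tensors with each irrep of D_12, giving 2 copies of each D_12-dimension.)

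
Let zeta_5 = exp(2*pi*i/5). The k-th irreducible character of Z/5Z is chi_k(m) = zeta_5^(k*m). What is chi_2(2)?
chi_2(2) = zeta_5^4 = exp(-2*I*pi/5)

Solution. chi_2(2) = zeta_5^(2*2) = zeta_5^4. Since zeta_5^5 = 1, this equals zeta_5^4 = exp(2*pi*i*4/5) = exp(-2*I*pi/5).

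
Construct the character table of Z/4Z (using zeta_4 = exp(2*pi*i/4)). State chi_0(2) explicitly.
Character table of Z/4Z (irreps indexed chi_0,...,chi_3 with chi_k(m) = zeta_4^(k*m), zeta_4 = exp(2*pi*i/4)):
  irrep \ class  {0} (size 1)  {1} (size 1)  {2} (size 1)  {3} (size 1)
  chi_0          1             1             1             1           
  chi_1          1             I             -1            -I          
  chi_2          1             -1            1             -1          
  chi_3          1             -I            -1            I           

Spot check: chi_0(2) = zeta_4^(0*2) = zeta_4^0 = 1.

Reasoning: Z/4Z is abelian, so all 4 irreducible complex representations are 1-dimensional. They are given by chi_k(m) = zeta_4^(k*m) for k = 0,...,3. Row orthogonality: sum_m chi_k(m) conj(chi_l(m)) = 4 * [k = l].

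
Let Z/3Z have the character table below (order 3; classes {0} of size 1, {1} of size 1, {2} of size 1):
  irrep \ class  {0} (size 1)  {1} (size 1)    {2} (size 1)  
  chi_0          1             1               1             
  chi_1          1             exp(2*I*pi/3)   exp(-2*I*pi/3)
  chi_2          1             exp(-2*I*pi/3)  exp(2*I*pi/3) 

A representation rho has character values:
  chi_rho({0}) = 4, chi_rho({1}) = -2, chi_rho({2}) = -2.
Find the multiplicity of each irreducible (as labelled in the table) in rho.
Multiplicities: chi_0: 0, chi_1: 2, chi_2: 2.

Use <chi_rho, chi> = (1/|G|) sum_C |C| * chi_rho(C) * conj(chi(C)) with |G| = 3 for each irreducible chi in the table:
  <chi_rho, chi_0> = (1/3)[1*(4)*conj(1) + 1*(-2)*conj(1) + 1*(-2)*conj(1)]
      = (1/3)[(4) + (-2) + (-2)] = 0/3 = 0
  <chi_rho, chi_1> = (1/3)[1*(4)*conj(1) + 1*(-2)*conj(exp(2*I*pi/3)) + 1*(-2)*conj(exp(-2*I*pi/3))]
      = (1/3)[(4) + (2 + 2*exp(2*I*pi/3)) + (2 + 2*exp(-2*I*pi/3))] = 6/3 = 2
  <chi_rho, chi_2> = (1/3)[1*(4)*conj(1) + 1*(-2)*conj(exp(-2*I*pi/3)) + 1*(-2)*conj(exp(2*I*pi/3))]
      = (1/3)[(4) + (2 + 2*exp(-2*I*pi/3)) + (2 + 2*exp(2*I*pi/3))] = 6/3 = 2
(Exp terms are combined using exp(i*s)*conj(exp(i*t)) = exp(i*(s-t)), and sums of them are collapsed using the identity that for every m > 1 the m distinct m-th roots of unity sum to 0, e.g. 1 + exp(2*I*pi/3) + exp(-2*I*pi/3) = 0.)
Dimension check: dim(rho) = sum (mult * dim) = 0*1 + 2*1 + 2*1 = 4 = chi_rho(e) = 4.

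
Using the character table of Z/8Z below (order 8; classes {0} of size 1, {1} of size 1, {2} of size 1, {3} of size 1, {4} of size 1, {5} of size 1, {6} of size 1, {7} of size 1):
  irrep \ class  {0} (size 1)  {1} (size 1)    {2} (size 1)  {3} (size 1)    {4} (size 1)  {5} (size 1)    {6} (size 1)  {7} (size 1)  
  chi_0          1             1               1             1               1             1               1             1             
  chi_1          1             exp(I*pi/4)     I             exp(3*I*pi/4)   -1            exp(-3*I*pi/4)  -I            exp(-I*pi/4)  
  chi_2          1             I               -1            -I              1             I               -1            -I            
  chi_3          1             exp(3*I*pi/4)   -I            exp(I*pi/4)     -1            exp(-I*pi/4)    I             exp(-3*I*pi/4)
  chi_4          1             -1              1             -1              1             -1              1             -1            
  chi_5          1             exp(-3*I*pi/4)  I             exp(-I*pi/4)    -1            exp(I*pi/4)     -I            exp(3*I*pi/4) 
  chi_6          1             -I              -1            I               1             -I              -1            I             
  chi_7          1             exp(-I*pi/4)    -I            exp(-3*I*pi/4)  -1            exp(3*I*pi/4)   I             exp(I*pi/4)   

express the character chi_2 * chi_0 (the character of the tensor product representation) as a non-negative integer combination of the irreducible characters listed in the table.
chi_2 tensor chi_0 = chi_2 (all other irreducibles have multiplicity 0).

Reasoning: The character of a tensor product is the pointwise product (chi_2 * chi_0)(C) = chi_2(C) * chi_0(C):
  {0}: (1)*(1), {1}: (I)*(1), {2}: (-1)*(1), {3}: (-I)*(1), {4}: (1)*(1), {5}: (I)*(1), {6}: (-1)*(1), {7}: (-I)*(1)
so (chi_2 * chi_0) takes values
  {0} -> 1, {1} -> I, {2} -> -1, {3} -> -I, {4} -> 1, {5} -> I, {6} -> -1, {7} -> -I.
Now take the inner product of this character with each irreducible chi from the table, <chi_2*chi_0, chi> = (1/8) sum_C |C| (chi_2*chi_0)(C) conj(chi(C)):
  <chi_2*chi_0, chi_0> = (1/8)[1*(1)*conj(1) + 1*(I)*conj(1) + 1*(-1)*conj(1) + 1*(-I)*conj(1) + 1*(1)*conj(1) + 1*(I)*conj(1) + 1*(-1)*conj(1) + 1*(-I)*conj(1)]
      = (1/8)[(1) + (I) + (-1) + (-I) + (1) + (I) + (-1) + (-I)] = 0/8 = 0
  <chi_2*chi_0, chi_1> = (1/8)[1*(1)*conj(1) + 1*(I)*conj(exp(I*pi/4)) + 1*(-1)*conj(I) + 1*(-I)*conj(exp(3*I*pi/4)) + 1*(1)*conj(-1) + 1*(I)*conj(exp(-3*I*pi/4)) + 1*(-1)*conj(-I) + 1*(-I)*conj(exp(-I*pi/4))]
      = (1/8)[(1) + (exp(I*pi/4)) + (I) + (-exp(-I*pi/4)) + (-1) + (exp(-3*I*pi/4)) + (-I) + (-exp(3*I*pi/4))] = 0/8 = 0
  <chi_2*chi_0, chi_2> = (1/8)[1*(1)*conj(1) + 1*(I)*conj(I) + 1*(-1)*conj(-1) + 1*(-I)*conj(-I) + 1*(1)*conj(1) + 1*(I)*conj(I) + 1*(-1)*conj(-1) + 1*(-I)*conj(-I)]
      = (1/8)[(1) + (1) + (1) + (1) + (1) + (1) + (1) + (1)] = 8/8 = 1
  <chi_2*chi_0, chi_3> = (1/8)[1*(1)*conj(1) + 1*(I)*conj(exp(3*I*pi/4)) + 1*(-1)*conj(-I) + 1*(-I)*conj(exp(I*pi/4)) + 1*(1)*conj(-1) + 1*(I)*conj(exp(-I*pi/4)) + 1*(-1)*conj(I) + 1*(-I)*conj(exp(-3*I*pi/4))]
      = (1/8)[(1) + (exp(-I*pi/4)) + (-I) + (-exp(I*pi/4)) + (-1) + (exp(3*I*pi/4)) + (I) + (-exp(-3*I*pi/4))] = 0/8 = 0
  <chi_2*chi_0, chi_4> = (1/8)[1*(1)*conj(1) + 1*(I)*conj(-1) + 1*(-1)*conj(1) + 1*(-I)*conj(-1) + 1*(1)*conj(1) + 1*(I)*conj(-1) + 1*(-1)*conj(1) + 1*(-I)*conj(-1)]
      = (1/8)[(1) + (-I) + (-1) + (I) + (1) + (-I) + (-1) + (I)] = 0/8 = 0
  <chi_2*chi_0, chi_5> = (1/8)[1*(1)*conj(1) + 1*(I)*conj(exp(-3*I*pi/4)) + 1*(-1)*conj(I) + 1*(-I)*conj(exp(-I*pi/4)) + 1*(1)*conj(-1) + 1*(I)*conj(exp(I*pi/4)) + 1*(-1)*conj(-I) + 1*(-I)*conj(exp(3*I*pi/4))]
      = (1/8)[(1) + (exp(-3*I*pi/4)) + (I) + (-exp(3*I*pi/4)) + (-1) + (exp(I*pi/4)) + (-I) + (-exp(-I*pi/4))] = 0/8 = 0
  <chi_2*chi_0, chi_6> = (1/8)[1*(1)*conj(1) + 1*(I)*conj(-I) + 1*(-1)*conj(-1) + 1*(-I)*conj(I) + 1*(1)*conj(1) + 1*(I)*conj(-I) + 1*(-1)*conj(-1) + 1*(-I)*conj(I)]
      = (1/8)[(1) + (-1) + (1) + (-1) + (1) + (-1) + (1) + (-1)] = 0/8 = 0
  <chi_2*chi_0, chi_7> = (1/8)[1*(1)*conj(1) + 1*(I)*conj(exp(-I*pi/4)) + 1*(-1)*conj(-I) + 1*(-I)*conj(exp(-3*I*pi/4)) + 1*(1)*conj(-1) + 1*(I)*conj(exp(3*I*pi/4)) + 1*(-1)*conj(I) + 1*(-I)*conj(exp(I*pi/4))]
      = (1/8)[(1) + (exp(3*I*pi/4)) + (-I) + (-exp(-3*I*pi/4)) + (-1) + (exp(-I*pi/4)) + (I) + (-exp(I*pi/4))] = 0/8 = 0
(Exp terms are combined using exp(i*s)*conj(exp(i*t)) = exp(i*(s-t)), and sums of them are collapsed using the identity that for every m > 1 the m distinct m-th roots of unity sum to 0, e.g. 1 + exp(2*I*pi/3) + exp(-2*I*pi/3) = 0.)
Hence the multiplicities are chi_2: 1. Dimension check: dim(chi_2)*dim(chi_0) = 1*1 = 1 and sum (mult * dim) = 1*1 = 1.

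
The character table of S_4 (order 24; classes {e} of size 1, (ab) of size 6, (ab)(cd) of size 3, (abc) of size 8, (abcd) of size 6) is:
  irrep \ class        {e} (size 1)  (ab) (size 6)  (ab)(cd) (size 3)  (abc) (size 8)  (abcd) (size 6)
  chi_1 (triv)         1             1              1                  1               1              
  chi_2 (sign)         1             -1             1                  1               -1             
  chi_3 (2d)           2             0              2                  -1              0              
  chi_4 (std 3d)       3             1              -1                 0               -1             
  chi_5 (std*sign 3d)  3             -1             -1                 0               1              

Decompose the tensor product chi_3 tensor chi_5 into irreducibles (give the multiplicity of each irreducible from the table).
chi_3 tensor chi_5 = chi_4 + chi_5 (all other irreducibles have multiplicity 0).

Working: The character of a tensor product is the pointwise product (chi_3 * chi_5)(C) = chi_3(C) * chi_5(C):
  {e}: (2)*(3), (ab): (0)*(-1), (ab)(cd): (2)*(-1), (abc): (-1)*(0), (abcd): (0)*(1)
so (chi_3 * chi_5) takes values
  {e} -> 6, (ab) -> 0, (ab)(cd) -> -2, (abc) -> 0, (abcd) -> 0.
Now take the inner product of this character with each irreducible chi from the table, <chi_3*chi_5, chi> = (1/24) sum_C |C| (chi_3*chi_5)(C) conj(chi(C)):
  <chi_3*chi_5, chi_1> = (1/24)[1*(6)*conj(1) + 6*(0)*conj(1) + 3*(-2)*conj(1) + 8*(0)*conj(1) + 6*(0)*conj(1)]
      = (1/24)[(6) + (0) + (-6) + (0) + (0)] = 0/24 = 0
  <chi_3*chi_5, chi_2> = (1/24)[1*(6)*conj(1) + 6*(0)*conj(-1) + 3*(-2)*conj(1) + 8*(0)*conj(1) + 6*(0)*conj(-1)]
      = (1/24)[(6) + (0) + (-6) + (0) + (0)] = 0/24 = 0
  <chi_3*chi_5, chi_3> = (1/24)[1*(6)*conj(2) + 6*(0)*conj(0) + 3*(-2)*conj(2) + 8*(0)*conj(-1) + 6*(0)*conj(0)]
      = (1/24)[(12) + (0) + (-12) + (0) + (0)] = 0/24 = 0
  <chi_3*chi_5, chi_4> = (1/24)[1*(6)*conj(3) + 6*(0)*conj(1) + 3*(-2)*conj(-1) + 8*(0)*conj(0) + 6*(0)*conj(-1)]
      = (1/24)[(18) + (0) + (6) + (0) + (0)] = 24/24 = 1
  <chi_3*chi_5, chi_5> = (1/24)[1*(6)*conj(3) + 6*(0)*conj(-1) + 3*(-2)*conj(-1) + 8*(0)*conj(0) + 6*(0)*conj(1)]
      = (1/24)[(18) + (0) + (6) + (0) + (0)] = 24/24 = 1
Hence the multiplicities are chi_4: 1, chi_5: 1. Dimension check: dim(chi_3)*dim(chi_5) = 2*3 = 6 and sum (mult * dim) = 1*3 + 1*3 = 6.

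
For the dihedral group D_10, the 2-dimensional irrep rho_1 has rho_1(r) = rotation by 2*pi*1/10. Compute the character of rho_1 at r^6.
chi_{rho_1}(r^6) = 2*cos(2*pi*1*6/10) = -sqrt(5)/2 - 1/2

Details: rho_1(r^6) is rotation by angle 2*pi*1*6/10, whose trace is 2*cos(2*pi*1*6/10) = -sqrt(5)/2 - 1/2.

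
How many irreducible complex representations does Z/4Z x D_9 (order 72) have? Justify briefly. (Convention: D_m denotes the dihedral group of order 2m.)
24

Derivation: The number of irreducible complex representations of a finite group equals its number of conjugacy classes. For a direct product, #classes(G x H) = #classes(G) * #classes(H). Z/4Z has 4 classes (abelian), D_9 has 6 classes, so 4 * 6 = 24, so Z/4Z x D_9 (order 72) has exactly 24 irreducible complex representations.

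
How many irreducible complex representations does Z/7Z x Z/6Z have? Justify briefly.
42

Proof sketch: The number of irreducible complex representations of a finite group equals its number of conjugacy classes. Z/7Z x Z/6Z is abelian of order 42, so every element is its own conjugacy class: 42 classes, so Z/7Z x Z/6Z (order 42) has exactly 42 irreducible complex representations.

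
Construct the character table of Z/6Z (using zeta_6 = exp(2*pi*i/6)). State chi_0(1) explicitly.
Character table of Z/6Z (irreps indexed chi_0,...,chi_5 with chi_k(m) = zeta_6^(k*m), zeta_6 = exp(2*pi*i/6)):
  irrep \ class  {0} (size 1)  {1} (size 1)    {2} (size 1)    {3} (size 1)  {4} (size 1)    {5} (size 1)  
  chi_0          1             1               1               1             1               1             
  chi_1          1             exp(I*pi/3)     exp(2*I*pi/3)   -1            exp(-2*I*pi/3)  exp(-I*pi/3)  
  chi_2          1             exp(2*I*pi/3)   exp(-2*I*pi/3)  1             exp(2*I*pi/3)   exp(-2*I*pi/3)
  chi_3          1             -1              1               -1            1               -1            
  chi_4          1             exp(-2*I*pi/3)  exp(2*I*pi/3)   1             exp(-2*I*pi/3)  exp(2*I*pi/3) 
  chi_5          1             exp(-I*pi/3)    exp(-2*I*pi/3)  -1            exp(2*I*pi/3)   exp(I*pi/3)   

Spot check: chi_0(1) = zeta_6^(0*1) = zeta_6^0 = 1.

Details: Z/6Z is abelian, so all 6 irreducible complex representations are 1-dimensional. They are given by chi_k(m) = zeta_6^(k*m) for k = 0,...,5. Row orthogonality: sum_m chi_k(m) conj(chi_l(m)) = 6 * [k = l].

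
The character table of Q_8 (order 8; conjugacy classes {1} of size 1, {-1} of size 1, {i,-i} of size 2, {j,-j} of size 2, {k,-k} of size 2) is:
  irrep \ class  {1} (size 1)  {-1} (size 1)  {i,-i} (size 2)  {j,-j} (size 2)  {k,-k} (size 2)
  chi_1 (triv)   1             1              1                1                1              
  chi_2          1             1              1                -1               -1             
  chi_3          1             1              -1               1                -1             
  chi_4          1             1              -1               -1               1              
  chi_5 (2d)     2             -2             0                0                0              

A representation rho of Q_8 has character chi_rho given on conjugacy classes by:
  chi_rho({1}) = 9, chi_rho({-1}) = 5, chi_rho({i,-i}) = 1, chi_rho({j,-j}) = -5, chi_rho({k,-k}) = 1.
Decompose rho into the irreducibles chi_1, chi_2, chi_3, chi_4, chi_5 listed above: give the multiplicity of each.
Multiplicities: chi_1: 1, chi_2: 3, chi_3: 0, chi_4: 3, chi_5: 1.

Reasoning: Use <chi_rho, chi> = (1/|G|) sum_C |C| * chi_rho(C) * conj(chi(C)) with |G| = 8 for each irreducible chi in the table:
  <chi_rho, chi_1> = (1/8)[1*(9)*conj(1) + 1*(5)*conj(1) + 2*(1)*conj(1) + 2*(-5)*conj(1) + 2*(1)*conj(1)]
      = (1/8)[(9) + (5) + (2) + (-10) + (2)] = 8/8 = 1
  <chi_rho, chi_2> = (1/8)[1*(9)*conj(1) + 1*(5)*conj(1) + 2*(1)*conj(1) + 2*(-5)*conj(-1) + 2*(1)*conj(-1)]
      = (1/8)[(9) + (5) + (2) + (10) + (-2)] = 24/8 = 3
  <chi_rho, chi_3> = (1/8)[1*(9)*conj(1) + 1*(5)*conj(1) + 2*(1)*conj(-1) + 2*(-5)*conj(1) + 2*(1)*conj(-1)]
      = (1/8)[(9) + (5) + (-2) + (-10) + (-2)] = 0/8 = 0
  <chi_rho, chi_4> = (1/8)[1*(9)*conj(1) + 1*(5)*conj(1) + 2*(1)*conj(-1) + 2*(-5)*conj(-1) + 2*(1)*conj(1)]
      = (1/8)[(9) + (5) + (-2) + (10) + (2)] = 24/8 = 3
  <chi_rho, chi_5> = (1/8)[1*(9)*conj(2) + 1*(5)*conj(-2) + 2*(1)*conj(0) + 2*(-5)*conj(0) + 2*(1)*conj(0)]
      = (1/8)[(18) + (-10) + (0) + (0) + (0)] = 8/8 = 1
Dimension check: dim(rho) = sum (mult * dim) = 1*1 + 3*1 + 0*1 + 3*1 + 1*2 = 9 = chi_rho(e) = 9.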